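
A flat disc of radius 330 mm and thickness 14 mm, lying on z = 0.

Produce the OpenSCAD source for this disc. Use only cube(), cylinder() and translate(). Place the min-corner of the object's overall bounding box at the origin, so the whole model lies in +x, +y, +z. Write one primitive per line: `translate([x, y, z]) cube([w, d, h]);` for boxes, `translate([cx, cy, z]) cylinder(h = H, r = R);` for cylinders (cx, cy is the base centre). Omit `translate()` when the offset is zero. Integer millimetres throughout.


translate([330, 330, 0]) cylinder(h = 14, r = 330);


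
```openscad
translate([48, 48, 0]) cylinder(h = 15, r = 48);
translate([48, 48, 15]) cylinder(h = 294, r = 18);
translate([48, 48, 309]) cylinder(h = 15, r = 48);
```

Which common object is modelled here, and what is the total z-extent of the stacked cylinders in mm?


A spool. The overall height is 324 mm.

Three coaxial cylinders, large–small–large — a spool. Two 15 mm flanges and a 294 mm core give 15 + 294 + 15 = 324 mm.


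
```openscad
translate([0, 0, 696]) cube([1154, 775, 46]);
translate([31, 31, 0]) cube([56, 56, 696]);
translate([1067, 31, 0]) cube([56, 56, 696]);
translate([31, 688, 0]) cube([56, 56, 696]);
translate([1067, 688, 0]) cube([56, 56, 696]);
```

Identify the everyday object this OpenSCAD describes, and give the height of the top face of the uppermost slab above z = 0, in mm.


A table. The table height is 742 mm.

A 1154×775×46 slab sits at z = 696 on four 56 mm square posts — a table. The top surface is at 696 + 46 = 742 mm.


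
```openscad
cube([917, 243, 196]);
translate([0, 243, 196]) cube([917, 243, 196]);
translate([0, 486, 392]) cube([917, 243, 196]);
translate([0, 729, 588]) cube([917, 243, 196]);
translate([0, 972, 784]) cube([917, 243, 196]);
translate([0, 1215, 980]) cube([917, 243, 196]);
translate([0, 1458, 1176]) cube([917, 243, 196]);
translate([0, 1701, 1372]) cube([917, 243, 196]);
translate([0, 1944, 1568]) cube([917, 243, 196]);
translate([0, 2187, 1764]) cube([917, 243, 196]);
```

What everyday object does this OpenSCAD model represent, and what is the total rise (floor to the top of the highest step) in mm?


A staircase. The total rise is 1960 mm.

10 identical blocks, each offset up and back from the previous — a staircase. Each step is 196 mm tall and there are 10 of them, so the total rise is 10 × 196 = 1960 mm.


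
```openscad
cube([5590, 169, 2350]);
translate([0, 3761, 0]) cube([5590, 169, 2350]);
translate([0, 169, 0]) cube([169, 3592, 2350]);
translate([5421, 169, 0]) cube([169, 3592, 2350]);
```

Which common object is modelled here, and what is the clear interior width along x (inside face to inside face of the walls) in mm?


A house (or room) frame. The interior width is 5252 mm.

Four 2350 mm walls enclosing a rectangle with no floor or roof — a room or house frame. Outside width is 5590 mm and wall thickness is 169 mm, so the interior width is 5590 − 2 × 169 = 5252 mm.


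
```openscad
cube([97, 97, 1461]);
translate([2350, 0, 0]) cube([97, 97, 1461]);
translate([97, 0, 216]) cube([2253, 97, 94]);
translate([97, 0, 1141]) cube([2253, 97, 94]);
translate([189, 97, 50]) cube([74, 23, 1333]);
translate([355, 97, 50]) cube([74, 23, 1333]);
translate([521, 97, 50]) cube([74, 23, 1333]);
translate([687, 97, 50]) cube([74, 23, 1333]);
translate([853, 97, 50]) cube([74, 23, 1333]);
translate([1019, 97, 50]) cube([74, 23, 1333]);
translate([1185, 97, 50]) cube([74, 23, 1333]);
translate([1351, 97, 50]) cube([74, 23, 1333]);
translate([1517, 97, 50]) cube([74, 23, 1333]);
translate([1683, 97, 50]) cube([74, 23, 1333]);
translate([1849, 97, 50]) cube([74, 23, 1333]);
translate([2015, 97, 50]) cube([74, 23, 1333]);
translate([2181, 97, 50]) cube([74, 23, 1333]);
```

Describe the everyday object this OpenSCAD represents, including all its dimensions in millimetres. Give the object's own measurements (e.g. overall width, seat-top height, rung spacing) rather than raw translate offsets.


A fence section. Two 97×97 mm posts, 1461 mm tall, stand on the floor with a clear span of 2253 mm between their inner faces. Two horizontal rails of 97×94 mm section span the gap between the posts with their undersides at z = 216 mm and z = 1141 mm, flush with the posts' −y face. 13 pickets, each 74 mm wide, 23 mm thick and 1333 mm tall, are fixed to the +y face of the rails with their bottoms at z = 50 mm, spaced across the span with a 92 mm gap after the −x post and between neighbouring pickets, with 95 mm left before the +x post.


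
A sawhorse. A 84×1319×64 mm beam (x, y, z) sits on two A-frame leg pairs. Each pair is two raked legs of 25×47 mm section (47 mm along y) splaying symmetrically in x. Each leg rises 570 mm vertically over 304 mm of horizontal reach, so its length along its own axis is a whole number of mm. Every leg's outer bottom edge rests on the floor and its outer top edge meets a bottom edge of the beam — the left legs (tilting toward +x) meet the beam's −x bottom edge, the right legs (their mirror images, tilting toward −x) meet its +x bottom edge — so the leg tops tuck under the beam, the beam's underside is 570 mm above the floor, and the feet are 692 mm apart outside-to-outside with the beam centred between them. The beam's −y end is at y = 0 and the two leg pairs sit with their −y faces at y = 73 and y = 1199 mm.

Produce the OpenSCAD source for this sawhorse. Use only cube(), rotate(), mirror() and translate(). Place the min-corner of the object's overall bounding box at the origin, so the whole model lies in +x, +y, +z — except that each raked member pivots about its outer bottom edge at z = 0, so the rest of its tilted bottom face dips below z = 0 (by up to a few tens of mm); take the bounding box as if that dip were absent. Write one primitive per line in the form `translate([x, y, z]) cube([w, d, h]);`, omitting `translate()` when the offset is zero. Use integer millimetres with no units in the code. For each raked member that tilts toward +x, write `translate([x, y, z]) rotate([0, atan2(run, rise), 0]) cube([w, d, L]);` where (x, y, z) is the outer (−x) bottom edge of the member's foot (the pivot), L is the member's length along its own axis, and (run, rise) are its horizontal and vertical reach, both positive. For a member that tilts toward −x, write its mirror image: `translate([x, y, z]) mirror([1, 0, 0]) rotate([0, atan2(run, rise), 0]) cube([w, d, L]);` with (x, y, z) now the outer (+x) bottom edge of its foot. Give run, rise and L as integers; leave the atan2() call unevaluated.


translate([304, 0, 570]) cube([84, 1319, 64]);
translate([0, 73, 0]) rotate([0, atan2(304, 570), 0]) cube([25, 47, 646]);
translate([692, 73, 0]) mirror([1, 0, 0]) rotate([0, atan2(304, 570), 0]) cube([25, 47, 646]);
translate([0, 1199, 0]) rotate([0, atan2(304, 570), 0]) cube([25, 47, 646]);
translate([692, 1199, 0]) mirror([1, 0, 0]) rotate([0, atan2(304, 570), 0]) cube([25, 47, 646]);


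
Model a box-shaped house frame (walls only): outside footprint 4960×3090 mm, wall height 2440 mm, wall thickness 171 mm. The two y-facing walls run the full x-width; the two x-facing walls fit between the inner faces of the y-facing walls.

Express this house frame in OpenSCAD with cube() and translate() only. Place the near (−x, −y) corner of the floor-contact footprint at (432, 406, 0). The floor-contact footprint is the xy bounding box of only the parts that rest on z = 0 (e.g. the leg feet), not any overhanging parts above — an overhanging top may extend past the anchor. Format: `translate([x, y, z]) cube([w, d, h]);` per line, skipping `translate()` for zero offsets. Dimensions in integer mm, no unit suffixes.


translate([432, 406, 0]) cube([4960, 171, 2440]);
translate([432, 3325, 0]) cube([4960, 171, 2440]);
translate([432, 577, 0]) cube([171, 2748, 2440]);
translate([5221, 577, 0]) cube([171, 2748, 2440]);


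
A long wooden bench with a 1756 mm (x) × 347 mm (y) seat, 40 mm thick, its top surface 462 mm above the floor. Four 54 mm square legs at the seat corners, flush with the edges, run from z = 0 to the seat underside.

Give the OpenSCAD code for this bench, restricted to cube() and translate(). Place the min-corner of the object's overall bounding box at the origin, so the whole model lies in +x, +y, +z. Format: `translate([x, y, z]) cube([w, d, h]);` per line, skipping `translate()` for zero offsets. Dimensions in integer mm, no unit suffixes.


translate([0, 0, 422]) cube([1756, 347, 40]);
cube([54, 54, 422]);
translate([0, 293, 0]) cube([54, 54, 422]);
translate([1702, 0, 0]) cube([54, 54, 422]);
translate([1702, 293, 0]) cube([54, 54, 422]);


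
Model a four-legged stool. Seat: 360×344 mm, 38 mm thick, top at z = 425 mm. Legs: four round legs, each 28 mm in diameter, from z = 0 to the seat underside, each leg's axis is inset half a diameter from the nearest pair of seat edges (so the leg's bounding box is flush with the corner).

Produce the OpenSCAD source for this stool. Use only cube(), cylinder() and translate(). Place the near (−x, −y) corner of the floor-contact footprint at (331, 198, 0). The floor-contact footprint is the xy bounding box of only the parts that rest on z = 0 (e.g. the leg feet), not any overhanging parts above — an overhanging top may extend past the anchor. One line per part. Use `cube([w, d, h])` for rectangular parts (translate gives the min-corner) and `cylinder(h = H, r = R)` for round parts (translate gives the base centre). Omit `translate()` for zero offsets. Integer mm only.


translate([331, 198, 387]) cube([360, 344, 38]);
translate([345, 212, 0]) cylinder(h = 387, r = 14);
translate([677, 212, 0]) cylinder(h = 387, r = 14);
translate([345, 528, 0]) cylinder(h = 387, r = 14);
translate([677, 528, 0]) cylinder(h = 387, r = 14);


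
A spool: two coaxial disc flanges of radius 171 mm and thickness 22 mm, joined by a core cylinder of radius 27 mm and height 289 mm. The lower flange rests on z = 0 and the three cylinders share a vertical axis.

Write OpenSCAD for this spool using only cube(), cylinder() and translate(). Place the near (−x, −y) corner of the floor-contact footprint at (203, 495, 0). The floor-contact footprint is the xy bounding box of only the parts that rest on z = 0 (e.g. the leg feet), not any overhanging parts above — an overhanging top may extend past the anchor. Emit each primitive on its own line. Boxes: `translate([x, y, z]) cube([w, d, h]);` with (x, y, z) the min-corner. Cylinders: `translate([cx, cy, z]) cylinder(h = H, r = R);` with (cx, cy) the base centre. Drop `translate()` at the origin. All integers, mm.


translate([374, 666, 0]) cylinder(h = 22, r = 171);
translate([374, 666, 22]) cylinder(h = 289, r = 27);
translate([374, 666, 311]) cylinder(h = 22, r = 171);


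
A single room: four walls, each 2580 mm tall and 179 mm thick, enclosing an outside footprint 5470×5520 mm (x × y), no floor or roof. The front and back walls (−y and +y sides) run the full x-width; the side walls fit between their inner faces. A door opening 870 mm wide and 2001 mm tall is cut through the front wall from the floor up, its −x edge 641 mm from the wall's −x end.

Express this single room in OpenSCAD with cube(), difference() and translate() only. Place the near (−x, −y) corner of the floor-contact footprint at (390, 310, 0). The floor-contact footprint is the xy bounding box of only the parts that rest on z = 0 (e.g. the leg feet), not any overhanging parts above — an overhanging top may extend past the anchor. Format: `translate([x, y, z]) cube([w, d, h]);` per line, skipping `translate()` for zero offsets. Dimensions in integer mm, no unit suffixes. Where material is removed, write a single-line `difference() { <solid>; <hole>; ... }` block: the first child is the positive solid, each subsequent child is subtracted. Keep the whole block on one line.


difference() { translate([390, 310, 0]) cube([5470, 179, 2580]); translate([1031, 310, 0]) cube([870, 179, 2001]); }
translate([390, 5651, 0]) cube([5470, 179, 2580]);
translate([390, 489, 0]) cube([179, 5162, 2580]);
translate([5681, 489, 0]) cube([179, 5162, 2580]);


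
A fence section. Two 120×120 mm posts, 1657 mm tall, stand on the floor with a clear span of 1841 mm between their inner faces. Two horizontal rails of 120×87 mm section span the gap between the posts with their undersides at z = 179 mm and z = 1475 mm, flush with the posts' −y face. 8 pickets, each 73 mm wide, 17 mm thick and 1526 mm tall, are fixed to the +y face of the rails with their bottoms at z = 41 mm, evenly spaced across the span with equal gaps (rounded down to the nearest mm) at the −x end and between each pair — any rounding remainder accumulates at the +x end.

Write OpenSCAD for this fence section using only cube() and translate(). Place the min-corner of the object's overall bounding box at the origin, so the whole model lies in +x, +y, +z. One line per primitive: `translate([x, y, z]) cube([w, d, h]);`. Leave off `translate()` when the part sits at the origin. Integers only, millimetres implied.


cube([120, 120, 1657]);
translate([1961, 0, 0]) cube([120, 120, 1657]);
translate([120, 0, 179]) cube([1841, 120, 87]);
translate([120, 0, 1475]) cube([1841, 120, 87]);
translate([259, 120, 41]) cube([73, 17, 1526]);
translate([471, 120, 41]) cube([73, 17, 1526]);
translate([683, 120, 41]) cube([73, 17, 1526]);
translate([895, 120, 41]) cube([73, 17, 1526]);
translate([1107, 120, 41]) cube([73, 17, 1526]);
translate([1319, 120, 41]) cube([73, 17, 1526]);
translate([1531, 120, 41]) cube([73, 17, 1526]);
translate([1743, 120, 41]) cube([73, 17, 1526]);


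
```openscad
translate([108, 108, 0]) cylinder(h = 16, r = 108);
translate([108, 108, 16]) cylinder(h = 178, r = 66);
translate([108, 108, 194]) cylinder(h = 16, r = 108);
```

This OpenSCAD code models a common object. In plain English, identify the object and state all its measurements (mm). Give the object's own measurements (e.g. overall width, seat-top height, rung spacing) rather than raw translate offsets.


A spool: two coaxial disc flanges of radius 108 mm and thickness 16 mm, joined by a core cylinder of radius 66 mm and height 178 mm. The lower flange rests on z = 0 and the three cylinders share a vertical axis.


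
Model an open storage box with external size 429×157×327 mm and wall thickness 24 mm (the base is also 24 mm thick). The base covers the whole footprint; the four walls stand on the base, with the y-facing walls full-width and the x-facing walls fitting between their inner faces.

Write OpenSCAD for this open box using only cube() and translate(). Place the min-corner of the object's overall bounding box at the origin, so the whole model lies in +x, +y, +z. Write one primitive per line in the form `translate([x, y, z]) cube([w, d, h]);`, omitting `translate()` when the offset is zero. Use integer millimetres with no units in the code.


cube([429, 157, 24]);
translate([0, 0, 24]) cube([429, 24, 303]);
translate([0, 133, 24]) cube([429, 24, 303]);
translate([0, 24, 24]) cube([24, 109, 303]);
translate([405, 24, 24]) cube([24, 109, 303]);


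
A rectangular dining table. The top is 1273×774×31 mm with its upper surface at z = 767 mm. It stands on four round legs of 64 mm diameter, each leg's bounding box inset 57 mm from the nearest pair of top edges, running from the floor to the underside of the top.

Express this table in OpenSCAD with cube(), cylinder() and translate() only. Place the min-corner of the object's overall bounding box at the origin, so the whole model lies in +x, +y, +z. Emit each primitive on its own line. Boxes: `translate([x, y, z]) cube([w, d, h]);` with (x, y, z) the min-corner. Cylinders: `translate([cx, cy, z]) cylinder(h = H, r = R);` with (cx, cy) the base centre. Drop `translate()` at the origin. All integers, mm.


translate([0, 0, 736]) cube([1273, 774, 31]);
translate([89, 89, 0]) cylinder(h = 736, r = 32);
translate([1184, 89, 0]) cylinder(h = 736, r = 32);
translate([89, 685, 0]) cylinder(h = 736, r = 32);
translate([1184, 685, 0]) cylinder(h = 736, r = 32);


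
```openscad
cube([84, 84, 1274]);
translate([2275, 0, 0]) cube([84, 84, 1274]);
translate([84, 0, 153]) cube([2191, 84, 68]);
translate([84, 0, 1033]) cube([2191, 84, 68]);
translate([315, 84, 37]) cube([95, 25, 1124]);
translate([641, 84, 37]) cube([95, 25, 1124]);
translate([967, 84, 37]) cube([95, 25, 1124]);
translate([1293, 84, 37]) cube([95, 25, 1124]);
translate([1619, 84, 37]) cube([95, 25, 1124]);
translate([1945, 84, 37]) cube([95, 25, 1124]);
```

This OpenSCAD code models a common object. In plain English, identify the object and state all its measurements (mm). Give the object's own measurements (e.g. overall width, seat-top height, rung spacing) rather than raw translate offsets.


A fence section. Two 84×84 mm posts, 1274 mm tall, stand on the floor with a clear span of 2191 mm between their inner faces. Two horizontal rails of 84×68 mm section span the gap between the posts with their undersides at z = 153 mm and z = 1033 mm, flush with the posts' −y face. 6 pickets, each 95 mm wide, 25 mm thick and 1124 mm tall, are fixed to the +y face of the rails with their bottoms at z = 37 mm, spaced across the span with a 231 mm gap after the −x post and between neighbouring pickets, with 235 mm left before the +x post.


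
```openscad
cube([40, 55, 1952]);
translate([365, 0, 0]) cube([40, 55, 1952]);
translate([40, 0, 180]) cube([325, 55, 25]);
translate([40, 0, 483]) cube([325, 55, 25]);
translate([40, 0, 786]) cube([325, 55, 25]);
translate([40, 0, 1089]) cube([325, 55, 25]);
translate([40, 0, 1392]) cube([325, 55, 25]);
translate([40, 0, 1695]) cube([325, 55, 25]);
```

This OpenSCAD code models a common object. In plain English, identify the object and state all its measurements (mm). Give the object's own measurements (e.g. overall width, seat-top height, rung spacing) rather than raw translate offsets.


A straight ladder. Two 40×55 mm vertical rails, 1952 mm tall, stand 405 mm apart (outside-to-outside) with their front faces coplanar on the −y side. 6 rungs, each 55 mm deep and 25 mm tall, span between the inner faces of the rails, front faces flush with the rails. The lowest rung's underside is at z = 180 mm and rungs are spaced 303 mm apart (underside to underside).


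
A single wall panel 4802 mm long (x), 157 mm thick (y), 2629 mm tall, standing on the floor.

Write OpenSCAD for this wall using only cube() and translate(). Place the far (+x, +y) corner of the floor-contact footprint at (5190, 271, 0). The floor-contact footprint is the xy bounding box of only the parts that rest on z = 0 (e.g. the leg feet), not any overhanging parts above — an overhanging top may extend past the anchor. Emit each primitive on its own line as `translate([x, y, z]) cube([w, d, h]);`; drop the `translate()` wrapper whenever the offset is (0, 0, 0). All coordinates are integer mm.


translate([388, 114, 0]) cube([4802, 157, 2629]);


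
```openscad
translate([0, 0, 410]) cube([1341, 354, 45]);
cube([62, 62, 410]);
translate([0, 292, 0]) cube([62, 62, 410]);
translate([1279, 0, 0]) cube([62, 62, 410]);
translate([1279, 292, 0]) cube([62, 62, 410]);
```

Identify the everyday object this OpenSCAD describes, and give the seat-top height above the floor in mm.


A bench. The seat-top height is 455 mm.

A long slab on four corner posts — a bench. The slab sits at z = 410 with thickness 45, so the top is 410 + 45 = 455 mm.


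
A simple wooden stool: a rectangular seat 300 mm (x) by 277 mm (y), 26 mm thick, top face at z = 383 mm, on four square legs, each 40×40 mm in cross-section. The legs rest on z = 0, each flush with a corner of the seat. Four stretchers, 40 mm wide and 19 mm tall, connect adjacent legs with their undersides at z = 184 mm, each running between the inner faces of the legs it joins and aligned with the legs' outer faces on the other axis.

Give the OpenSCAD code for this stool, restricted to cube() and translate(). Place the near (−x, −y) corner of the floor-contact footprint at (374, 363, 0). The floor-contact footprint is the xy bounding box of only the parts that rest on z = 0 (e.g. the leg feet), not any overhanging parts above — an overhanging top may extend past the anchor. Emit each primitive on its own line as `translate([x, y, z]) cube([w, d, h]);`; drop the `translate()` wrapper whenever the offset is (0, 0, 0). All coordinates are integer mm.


// leg_h = 383 - 26 = 357
// stretcher span = 300 - 2*40 = 220
translate([374, 363, 357]) cube([300, 277, 26]);
translate([374, 363, 0]) cube([40, 40, 357]);
translate([634, 363, 0]) cube([40, 40, 357]);
translate([374, 600, 0]) cube([40, 40, 357]);
translate([634, 600, 0]) cube([40, 40, 357]);
translate([414, 363, 184]) cube([220, 40, 19]);
translate([414, 600, 184]) cube([220, 40, 19]);
translate([374, 403, 184]) cube([40, 197, 19]);
translate([634, 403, 184]) cube([40, 197, 19]);


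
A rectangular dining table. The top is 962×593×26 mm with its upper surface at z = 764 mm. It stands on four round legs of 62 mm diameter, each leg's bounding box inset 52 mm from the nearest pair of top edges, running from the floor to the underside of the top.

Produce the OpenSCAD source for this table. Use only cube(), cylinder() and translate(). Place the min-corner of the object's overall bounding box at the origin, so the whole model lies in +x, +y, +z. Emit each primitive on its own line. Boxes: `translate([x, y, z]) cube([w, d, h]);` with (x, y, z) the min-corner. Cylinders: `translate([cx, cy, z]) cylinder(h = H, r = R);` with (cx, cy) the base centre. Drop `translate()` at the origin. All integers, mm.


translate([0, 0, 738]) cube([962, 593, 26]);
translate([83, 83, 0]) cylinder(h = 738, r = 31);
translate([879, 83, 0]) cylinder(h = 738, r = 31);
translate([83, 510, 0]) cylinder(h = 738, r = 31);
translate([879, 510, 0]) cylinder(h = 738, r = 31);


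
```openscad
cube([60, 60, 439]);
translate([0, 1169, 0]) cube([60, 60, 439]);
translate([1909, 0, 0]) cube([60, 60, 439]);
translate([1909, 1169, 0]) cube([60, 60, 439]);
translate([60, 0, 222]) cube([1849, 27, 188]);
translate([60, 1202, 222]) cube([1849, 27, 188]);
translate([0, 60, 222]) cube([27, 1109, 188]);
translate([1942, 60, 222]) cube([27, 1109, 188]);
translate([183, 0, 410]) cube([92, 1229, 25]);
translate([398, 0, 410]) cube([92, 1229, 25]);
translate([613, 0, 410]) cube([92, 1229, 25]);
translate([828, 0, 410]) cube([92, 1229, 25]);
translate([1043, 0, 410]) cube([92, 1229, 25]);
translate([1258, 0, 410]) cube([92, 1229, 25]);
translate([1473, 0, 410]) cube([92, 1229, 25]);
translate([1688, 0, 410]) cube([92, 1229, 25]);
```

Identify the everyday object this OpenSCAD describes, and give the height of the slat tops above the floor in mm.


A bed frame. The slat-top height is 435 mm.

Four posts, four rails, and a row of slats — a bed frame. Slats sit on the rails at z = 222 + 188 = 410; with slat thickness 25, the top is 435 mm.


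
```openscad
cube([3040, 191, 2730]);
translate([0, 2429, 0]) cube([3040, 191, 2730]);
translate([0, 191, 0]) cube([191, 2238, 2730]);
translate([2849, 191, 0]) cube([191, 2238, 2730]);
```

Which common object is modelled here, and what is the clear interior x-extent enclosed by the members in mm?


A house (or room) frame. The interior width is 2658 mm.

Four 2730 mm walls enclosing a rectangle with no floor or roof — a room or house frame. Outside width is 3040 mm and wall thickness is 191 mm, so the interior width is 3040 − 2 × 191 = 2658 mm.


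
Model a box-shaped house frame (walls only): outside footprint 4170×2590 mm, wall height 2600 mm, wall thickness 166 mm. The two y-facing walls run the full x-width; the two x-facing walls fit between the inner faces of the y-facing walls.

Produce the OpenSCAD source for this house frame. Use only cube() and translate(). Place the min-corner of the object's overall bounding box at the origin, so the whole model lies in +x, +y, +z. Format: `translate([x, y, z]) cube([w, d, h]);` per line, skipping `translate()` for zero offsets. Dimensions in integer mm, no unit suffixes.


cube([4170, 166, 2600]);
translate([0, 2424, 0]) cube([4170, 166, 2600]);
translate([0, 166, 0]) cube([166, 2258, 2600]);
translate([4004, 166, 0]) cube([166, 2258, 2600]);


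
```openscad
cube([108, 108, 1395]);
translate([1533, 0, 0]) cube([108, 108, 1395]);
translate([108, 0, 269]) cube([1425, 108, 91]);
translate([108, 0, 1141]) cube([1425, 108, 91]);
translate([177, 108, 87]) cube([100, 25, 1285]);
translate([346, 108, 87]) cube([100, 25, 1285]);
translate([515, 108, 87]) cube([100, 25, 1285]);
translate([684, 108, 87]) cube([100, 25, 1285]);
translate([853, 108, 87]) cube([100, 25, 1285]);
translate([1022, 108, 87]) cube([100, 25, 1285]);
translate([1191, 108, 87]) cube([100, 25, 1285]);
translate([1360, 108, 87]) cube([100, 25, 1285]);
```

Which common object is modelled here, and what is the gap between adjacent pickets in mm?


A fence section. The picket gap is 69 mm.

Two posts, two rails, 8 pickets — a fence section. Span 1425 mm holds 8 pickets of 100 mm with 9 equal gaps: ⌊(1425 − 8·100) / 9⌋ = 69 mm.


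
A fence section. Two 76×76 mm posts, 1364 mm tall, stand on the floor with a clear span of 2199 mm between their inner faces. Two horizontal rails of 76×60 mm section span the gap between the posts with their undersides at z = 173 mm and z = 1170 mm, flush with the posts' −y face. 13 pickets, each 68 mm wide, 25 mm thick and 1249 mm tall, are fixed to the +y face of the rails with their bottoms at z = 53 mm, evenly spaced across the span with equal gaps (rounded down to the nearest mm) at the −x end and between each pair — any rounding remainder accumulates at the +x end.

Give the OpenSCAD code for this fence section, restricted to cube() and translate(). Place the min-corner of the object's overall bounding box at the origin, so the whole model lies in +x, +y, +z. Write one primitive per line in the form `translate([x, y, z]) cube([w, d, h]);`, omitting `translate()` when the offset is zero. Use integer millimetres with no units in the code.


cube([76, 76, 1364]);
translate([2275, 0, 0]) cube([76, 76, 1364]);
translate([76, 0, 173]) cube([2199, 76, 60]);
translate([76, 0, 1170]) cube([2199, 76, 60]);
translate([169, 76, 53]) cube([68, 25, 1249]);
translate([330, 76, 53]) cube([68, 25, 1249]);
translate([491, 76, 53]) cube([68, 25, 1249]);
translate([652, 76, 53]) cube([68, 25, 1249]);
translate([813, 76, 53]) cube([68, 25, 1249]);
translate([974, 76, 53]) cube([68, 25, 1249]);
translate([1135, 76, 53]) cube([68, 25, 1249]);
translate([1296, 76, 53]) cube([68, 25, 1249]);
translate([1457, 76, 53]) cube([68, 25, 1249]);
translate([1618, 76, 53]) cube([68, 25, 1249]);
translate([1779, 76, 53]) cube([68, 25, 1249]);
translate([1940, 76, 53]) cube([68, 25, 1249]);
translate([2101, 76, 53]) cube([68, 25, 1249]);


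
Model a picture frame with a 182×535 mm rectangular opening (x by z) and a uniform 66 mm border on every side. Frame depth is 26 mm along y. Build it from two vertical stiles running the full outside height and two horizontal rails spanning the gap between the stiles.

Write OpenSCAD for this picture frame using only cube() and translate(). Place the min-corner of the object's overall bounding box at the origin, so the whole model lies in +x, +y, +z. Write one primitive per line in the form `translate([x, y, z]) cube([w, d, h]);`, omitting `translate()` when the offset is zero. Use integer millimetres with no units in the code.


cube([66, 26, 667]);
translate([248, 0, 0]) cube([66, 26, 667]);
translate([66, 0, 0]) cube([182, 26, 66]);
translate([66, 0, 601]) cube([182, 26, 66]);


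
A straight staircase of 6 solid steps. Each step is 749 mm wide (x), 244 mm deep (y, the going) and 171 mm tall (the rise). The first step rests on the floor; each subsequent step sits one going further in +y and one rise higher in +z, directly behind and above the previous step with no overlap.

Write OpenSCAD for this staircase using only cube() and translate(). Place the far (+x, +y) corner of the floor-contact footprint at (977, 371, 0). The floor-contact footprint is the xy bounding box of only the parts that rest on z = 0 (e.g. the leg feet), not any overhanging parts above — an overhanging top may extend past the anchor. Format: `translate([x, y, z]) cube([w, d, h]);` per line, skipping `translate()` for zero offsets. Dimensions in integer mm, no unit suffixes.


translate([228, 127, 0]) cube([749, 244, 171]);
translate([228, 371, 171]) cube([749, 244, 171]);
translate([228, 615, 342]) cube([749, 244, 171]);
translate([228, 859, 513]) cube([749, 244, 171]);
translate([228, 1103, 684]) cube([749, 244, 171]);
translate([228, 1347, 855]) cube([749, 244, 171]);


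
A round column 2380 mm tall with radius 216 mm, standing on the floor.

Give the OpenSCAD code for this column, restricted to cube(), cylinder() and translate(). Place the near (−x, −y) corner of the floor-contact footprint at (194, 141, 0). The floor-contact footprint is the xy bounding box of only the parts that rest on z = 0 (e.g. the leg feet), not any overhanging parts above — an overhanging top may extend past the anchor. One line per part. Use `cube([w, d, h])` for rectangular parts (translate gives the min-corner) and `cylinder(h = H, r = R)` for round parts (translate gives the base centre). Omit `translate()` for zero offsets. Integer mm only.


translate([410, 357, 0]) cylinder(h = 2380, r = 216);


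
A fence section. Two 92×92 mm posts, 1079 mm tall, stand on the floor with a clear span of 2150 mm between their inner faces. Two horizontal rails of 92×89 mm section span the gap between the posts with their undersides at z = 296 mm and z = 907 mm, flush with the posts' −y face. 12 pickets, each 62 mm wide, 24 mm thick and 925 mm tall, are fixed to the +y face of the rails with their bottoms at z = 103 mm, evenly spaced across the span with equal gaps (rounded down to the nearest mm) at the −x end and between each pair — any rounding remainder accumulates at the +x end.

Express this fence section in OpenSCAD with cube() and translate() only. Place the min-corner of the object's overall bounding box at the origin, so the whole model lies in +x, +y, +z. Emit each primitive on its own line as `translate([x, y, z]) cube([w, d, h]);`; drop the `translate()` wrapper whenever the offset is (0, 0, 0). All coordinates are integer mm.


cube([92, 92, 1079]);
translate([2242, 0, 0]) cube([92, 92, 1079]);
translate([92, 0, 296]) cube([2150, 92, 89]);
translate([92, 0, 907]) cube([2150, 92, 89]);
translate([200, 92, 103]) cube([62, 24, 925]);
translate([370, 92, 103]) cube([62, 24, 925]);
translate([540, 92, 103]) cube([62, 24, 925]);
translate([710, 92, 103]) cube([62, 24, 925]);
translate([880, 92, 103]) cube([62, 24, 925]);
translate([1050, 92, 103]) cube([62, 24, 925]);
translate([1220, 92, 103]) cube([62, 24, 925]);
translate([1390, 92, 103]) cube([62, 24, 925]);
translate([1560, 92, 103]) cube([62, 24, 925]);
translate([1730, 92, 103]) cube([62, 24, 925]);
translate([1900, 92, 103]) cube([62, 24, 925]);
translate([2070, 92, 103]) cube([62, 24, 925]);


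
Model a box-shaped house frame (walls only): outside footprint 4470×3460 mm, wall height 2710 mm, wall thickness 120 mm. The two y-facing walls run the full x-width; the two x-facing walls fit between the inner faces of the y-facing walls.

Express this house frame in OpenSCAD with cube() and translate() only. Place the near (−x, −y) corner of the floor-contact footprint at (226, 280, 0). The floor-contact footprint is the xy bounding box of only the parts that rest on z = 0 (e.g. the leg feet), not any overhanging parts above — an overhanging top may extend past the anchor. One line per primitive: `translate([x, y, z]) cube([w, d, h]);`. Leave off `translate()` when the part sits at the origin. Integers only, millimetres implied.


translate([226, 280, 0]) cube([4470, 120, 2710]);
translate([226, 3620, 0]) cube([4470, 120, 2710]);
translate([226, 400, 0]) cube([120, 3220, 2710]);
translate([4576, 400, 0]) cube([120, 3220, 2710]);


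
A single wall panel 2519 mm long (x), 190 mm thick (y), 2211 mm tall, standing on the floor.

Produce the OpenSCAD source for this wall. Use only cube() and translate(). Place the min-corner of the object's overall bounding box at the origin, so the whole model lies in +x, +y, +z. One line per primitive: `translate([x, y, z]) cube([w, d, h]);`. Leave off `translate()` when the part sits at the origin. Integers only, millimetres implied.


cube([2519, 190, 2211]);


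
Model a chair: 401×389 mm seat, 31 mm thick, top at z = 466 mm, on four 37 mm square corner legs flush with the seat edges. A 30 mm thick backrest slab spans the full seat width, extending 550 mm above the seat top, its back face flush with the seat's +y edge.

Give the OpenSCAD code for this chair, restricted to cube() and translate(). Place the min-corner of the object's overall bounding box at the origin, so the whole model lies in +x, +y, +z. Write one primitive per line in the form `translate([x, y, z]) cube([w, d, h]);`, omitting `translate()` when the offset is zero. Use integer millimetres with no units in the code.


translate([0, 0, 435]) cube([401, 389, 31]);
cube([37, 37, 435]);
translate([364, 0, 0]) cube([37, 37, 435]);
translate([0, 352, 0]) cube([37, 37, 435]);
translate([364, 352, 0]) cube([37, 37, 435]);
translate([0, 359, 466]) cube([401, 30, 550]);


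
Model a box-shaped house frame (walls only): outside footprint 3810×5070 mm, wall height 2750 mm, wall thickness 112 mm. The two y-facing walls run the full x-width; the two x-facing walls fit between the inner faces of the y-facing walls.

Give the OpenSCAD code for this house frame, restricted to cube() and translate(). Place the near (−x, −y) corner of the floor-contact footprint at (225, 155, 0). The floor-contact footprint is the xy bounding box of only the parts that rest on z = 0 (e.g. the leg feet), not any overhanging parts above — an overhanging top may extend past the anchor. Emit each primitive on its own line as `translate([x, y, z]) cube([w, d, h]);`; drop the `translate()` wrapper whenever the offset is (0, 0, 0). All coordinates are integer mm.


translate([225, 155, 0]) cube([3810, 112, 2750]);
translate([225, 5113, 0]) cube([3810, 112, 2750]);
translate([225, 267, 0]) cube([112, 4846, 2750]);
translate([3923, 267, 0]) cube([112, 4846, 2750]);


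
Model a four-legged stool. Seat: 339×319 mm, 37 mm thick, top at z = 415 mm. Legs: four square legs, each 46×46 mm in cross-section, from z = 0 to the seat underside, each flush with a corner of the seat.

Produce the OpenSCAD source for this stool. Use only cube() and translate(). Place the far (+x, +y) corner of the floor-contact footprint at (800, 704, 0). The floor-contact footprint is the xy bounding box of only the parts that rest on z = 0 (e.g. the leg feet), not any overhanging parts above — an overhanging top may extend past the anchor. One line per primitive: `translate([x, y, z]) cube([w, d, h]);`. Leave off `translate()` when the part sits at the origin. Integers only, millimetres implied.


// leg_h = 415 - 37 = 378
translate([461, 385, 378]) cube([339, 319, 37]);
translate([461, 385, 0]) cube([46, 46, 378]);
translate([754, 385, 0]) cube([46, 46, 378]);
translate([461, 658, 0]) cube([46, 46, 378]);
translate([754, 658, 0]) cube([46, 46, 378]);


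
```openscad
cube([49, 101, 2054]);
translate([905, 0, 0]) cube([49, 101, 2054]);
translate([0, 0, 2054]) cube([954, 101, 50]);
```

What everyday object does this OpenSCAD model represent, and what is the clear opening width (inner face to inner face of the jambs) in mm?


A door frame. The clear opening width is 856 mm.

Two 2054 mm tall posts with a header on top — a door frame. The left jamb is 49 mm wide at x = 0; the right jamb starts at x = 905. The clear opening is 905 − 49 = 856 mm.


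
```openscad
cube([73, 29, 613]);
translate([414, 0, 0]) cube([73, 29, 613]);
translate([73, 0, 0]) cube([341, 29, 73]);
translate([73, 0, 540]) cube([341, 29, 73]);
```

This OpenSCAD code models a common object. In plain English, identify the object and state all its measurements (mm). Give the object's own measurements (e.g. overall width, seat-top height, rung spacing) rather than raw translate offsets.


A rectangular picture frame lying in the x–z plane (depth along y). The opening is 341 mm wide (x) by 467 mm tall (z), surrounded by a border 73 mm wide on all four sides. The frame is 29 mm deep and is made of two full-height vertical stiles with two horizontal rails fitted between them.


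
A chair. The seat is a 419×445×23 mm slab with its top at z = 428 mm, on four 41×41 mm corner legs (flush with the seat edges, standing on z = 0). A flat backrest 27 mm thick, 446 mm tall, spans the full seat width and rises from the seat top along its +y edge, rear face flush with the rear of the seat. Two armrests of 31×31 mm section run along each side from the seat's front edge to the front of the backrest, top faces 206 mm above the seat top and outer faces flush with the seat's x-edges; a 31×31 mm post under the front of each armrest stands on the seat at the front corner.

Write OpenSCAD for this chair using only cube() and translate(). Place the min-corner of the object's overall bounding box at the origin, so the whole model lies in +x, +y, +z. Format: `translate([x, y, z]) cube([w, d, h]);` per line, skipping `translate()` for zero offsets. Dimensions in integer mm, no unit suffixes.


translate([0, 0, 405]) cube([419, 445, 23]);
cube([41, 41, 405]);
translate([378, 0, 0]) cube([41, 41, 405]);
translate([0, 404, 0]) cube([41, 41, 405]);
translate([378, 404, 0]) cube([41, 41, 405]);
translate([0, 418, 428]) cube([419, 27, 446]);
translate([0, 0, 603]) cube([31, 418, 31]);
translate([388, 0, 603]) cube([31, 418, 31]);
translate([0, 0, 428]) cube([31, 31, 175]);
translate([388, 0, 428]) cube([31, 31, 175]);


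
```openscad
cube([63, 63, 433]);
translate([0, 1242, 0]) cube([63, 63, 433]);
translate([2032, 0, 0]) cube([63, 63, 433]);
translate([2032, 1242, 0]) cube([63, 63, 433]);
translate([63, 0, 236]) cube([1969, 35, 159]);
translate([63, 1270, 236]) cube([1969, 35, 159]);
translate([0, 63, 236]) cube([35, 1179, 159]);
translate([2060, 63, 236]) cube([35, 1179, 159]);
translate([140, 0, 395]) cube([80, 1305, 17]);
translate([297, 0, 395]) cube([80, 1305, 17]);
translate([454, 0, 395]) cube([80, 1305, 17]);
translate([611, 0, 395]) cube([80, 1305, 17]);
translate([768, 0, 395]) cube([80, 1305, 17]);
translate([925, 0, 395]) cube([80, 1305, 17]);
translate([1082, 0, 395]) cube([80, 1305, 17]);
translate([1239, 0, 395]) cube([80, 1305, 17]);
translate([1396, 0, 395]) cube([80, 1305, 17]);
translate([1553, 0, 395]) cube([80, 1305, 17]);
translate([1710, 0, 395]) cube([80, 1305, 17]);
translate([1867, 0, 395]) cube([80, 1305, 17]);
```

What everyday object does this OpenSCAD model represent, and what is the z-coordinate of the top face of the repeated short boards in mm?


A bed frame. The slat-top height is 412 mm.

Four posts, four rails, and a row of slats — a bed frame. Slats sit on the rails at z = 236 + 159 = 395; with slat thickness 17, the top is 412 mm.


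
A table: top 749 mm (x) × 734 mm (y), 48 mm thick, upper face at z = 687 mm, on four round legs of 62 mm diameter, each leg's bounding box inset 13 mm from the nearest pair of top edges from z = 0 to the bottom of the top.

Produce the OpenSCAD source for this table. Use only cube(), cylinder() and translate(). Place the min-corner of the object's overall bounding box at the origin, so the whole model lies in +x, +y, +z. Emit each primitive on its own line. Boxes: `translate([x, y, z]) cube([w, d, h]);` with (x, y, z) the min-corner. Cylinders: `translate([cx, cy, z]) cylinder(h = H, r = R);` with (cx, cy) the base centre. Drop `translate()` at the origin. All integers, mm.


translate([0, 0, 639]) cube([749, 734, 48]);
translate([44, 44, 0]) cylinder(h = 639, r = 31);
translate([705, 44, 0]) cylinder(h = 639, r = 31);
translate([44, 690, 0]) cylinder(h = 639, r = 31);
translate([705, 690, 0]) cylinder(h = 639, r = 31);


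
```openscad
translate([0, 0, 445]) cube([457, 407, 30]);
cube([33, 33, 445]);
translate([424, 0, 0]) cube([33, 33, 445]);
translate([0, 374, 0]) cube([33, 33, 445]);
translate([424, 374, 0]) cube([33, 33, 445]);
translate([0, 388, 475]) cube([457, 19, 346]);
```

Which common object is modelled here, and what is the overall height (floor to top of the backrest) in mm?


A chair. The overall height is 821 mm.

A slab on four corner posts with a tall panel at the back — a chair. The seat slab sits at z = 445 with thickness 30, and the 346 mm backrest starts at the seat top, so the overall height is 445 + 30 + 346 = 821 mm.
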